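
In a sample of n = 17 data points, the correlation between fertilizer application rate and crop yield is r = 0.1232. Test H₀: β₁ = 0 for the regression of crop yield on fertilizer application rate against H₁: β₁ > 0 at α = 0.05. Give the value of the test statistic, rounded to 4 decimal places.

t = r·√(n − 2)/√(1 − r²) = 0.1232·√15/√0.984822 = 0.4808.
df = n − 2 = 15.
One-sided p ≈ 0.3188, which is ≥ 0.05, so fail to reject H₀.
The data do not give significant evidence of a linear association between fertilizer application rate and crop yield.

t = 0.4808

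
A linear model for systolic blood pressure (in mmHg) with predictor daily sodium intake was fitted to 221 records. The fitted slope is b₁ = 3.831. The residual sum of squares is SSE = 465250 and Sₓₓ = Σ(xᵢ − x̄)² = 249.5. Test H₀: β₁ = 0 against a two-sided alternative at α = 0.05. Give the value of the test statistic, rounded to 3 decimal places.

t = 1.313

MSE = SSE/(n − 2) = 465250/219 = 2124.43.
SE(b₁) = √(MSE/Sₓₓ) = √(2124.43/249.5) = 2.918.
t = 3.831 / 2.918 = 1.313.
df = n − 2 = 219.
Two-sided p ≈ 0.1906, which is ≥ 0.05, so fail to reject H₀.
The data do not give significant evidence of an association between daily sodium intake and systolic blood pressure.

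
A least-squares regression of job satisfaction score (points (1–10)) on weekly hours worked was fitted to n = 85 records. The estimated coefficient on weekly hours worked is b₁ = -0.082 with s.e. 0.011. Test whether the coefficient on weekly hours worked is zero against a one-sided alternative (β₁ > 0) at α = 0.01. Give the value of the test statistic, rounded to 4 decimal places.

t = -7.4545

H₀: β₁ = 0 vs H₁: β₁ > 0.
t = (b₁ − β₁⁰)/SE = -0.082 / 0.011 = -7.4545.
df = n − 2 = 85 − 2 = 83.
One-sided p ≈ 1.0000, which is ≥ 0.01, so fail to reject H₀.
The data do not give significant evidence that the true slope on weekly hours worked is positive.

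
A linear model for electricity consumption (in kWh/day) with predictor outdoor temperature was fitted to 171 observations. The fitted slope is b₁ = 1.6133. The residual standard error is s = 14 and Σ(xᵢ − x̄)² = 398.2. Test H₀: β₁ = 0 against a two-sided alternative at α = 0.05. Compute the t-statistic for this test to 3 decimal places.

SE(b₁) = s/√Sₓₓ = 14/√398.2 = 0.70158.
t = 1.6133 / 0.70158 = 2.300.
df = n − 2 = 169.
Two-sided p ≈ 0.0227, which is < 0.05, so reject H₀.
There is evidence that outdoor temperature is associated with electricity consumption.

t = 2.300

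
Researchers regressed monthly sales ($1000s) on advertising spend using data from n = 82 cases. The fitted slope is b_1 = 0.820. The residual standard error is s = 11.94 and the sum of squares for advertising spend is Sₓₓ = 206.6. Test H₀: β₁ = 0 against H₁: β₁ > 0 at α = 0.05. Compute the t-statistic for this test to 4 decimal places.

t = 0.9871

SE(b_1) = s/√Sₓₓ = 11.94/√206.6 = 0.83069.
t = 0.820 / 0.83069 = 0.9871.
df = n − 2 = 80.
One-sided p ≈ 0.1633, which is ≥ 0.05, so fail to reject H₀.
The data do not give significant evidence that the true slope on advertising spend is positive.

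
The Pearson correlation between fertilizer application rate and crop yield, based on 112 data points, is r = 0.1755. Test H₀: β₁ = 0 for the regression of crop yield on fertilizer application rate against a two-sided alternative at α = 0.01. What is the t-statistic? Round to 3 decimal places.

t = r·√(n − 2)/√(1 − r²) = 0.1755·√110/√0.9692 = 1.870.
df = n − 2 = 110.
Two-sided p ≈ 0.0642, which is ≥ 0.01, so fail to reject H₀.
The data do not give significant evidence of a linear association between fertilizer application rate and crop yield.

t = 1.870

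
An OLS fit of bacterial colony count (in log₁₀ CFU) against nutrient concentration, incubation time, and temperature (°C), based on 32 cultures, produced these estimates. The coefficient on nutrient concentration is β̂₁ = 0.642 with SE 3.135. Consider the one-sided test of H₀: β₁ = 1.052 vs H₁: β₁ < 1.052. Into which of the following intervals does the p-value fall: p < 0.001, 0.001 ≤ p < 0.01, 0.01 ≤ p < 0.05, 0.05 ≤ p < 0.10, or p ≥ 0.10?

p ≥ 0.10

t = (0.642 − 1.052) / 3.135 = -0.131.
df = n − k − 1 = 32 − 3 − 1 = 28.
One-sided p = P(T_{28} < t) ≈ 0.4484.
So p ≥ 0.10.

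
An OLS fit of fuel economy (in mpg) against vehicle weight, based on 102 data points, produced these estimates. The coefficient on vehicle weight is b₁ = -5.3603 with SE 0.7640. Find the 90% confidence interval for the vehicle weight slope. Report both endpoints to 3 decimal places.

df = n − 2 = 102 − 2 = 100.
t* = t_{0.05, 100} = 1.660234.
Margin = t* × SE = 1.660234 × 0.7640 = 1.26842.
CI: -5.3603 ± 1.26842 → (-6.629, -4.092).
With 90% confidence, each one-unit increase in vehicle weight is associated with a change of between -6.629 and -4.092 mpg in fuel economy.

(-6.629, -4.092)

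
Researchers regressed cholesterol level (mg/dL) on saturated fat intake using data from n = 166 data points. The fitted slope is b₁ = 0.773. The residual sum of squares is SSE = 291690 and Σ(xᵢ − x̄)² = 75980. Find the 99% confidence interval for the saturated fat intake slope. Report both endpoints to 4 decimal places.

(0.3743, 1.1717)

MSE = SSE/(n − 2) = 291690/164 = 1778.6.
SE(b₁) = √(MSE/Sₓₓ) = √(1778.6/75980) = 0.152999.
df = n − 2 = 164.
t* = t_{0.005, 164} = 2.60614.
Margin = t* × SE = 2.60614 × 0.152999 = 0.398737.
CI: 0.773 ± 0.398737 → (0.3743, 1.1717).
With 99% confidence, each one-unit increase in saturated fat intake is associated with a change of between 0.3743 and 1.1717 mg/dL in cholesterol level.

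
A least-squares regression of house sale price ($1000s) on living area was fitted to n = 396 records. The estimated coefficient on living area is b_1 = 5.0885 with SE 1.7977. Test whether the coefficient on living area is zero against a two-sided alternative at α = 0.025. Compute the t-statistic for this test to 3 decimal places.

t = 2.831

H₀: β₁ = 0 vs H₁: β₁ ≠ 0.
t = (b_1 − β₁⁰)/SE = 5.0885 / 1.7977 = 2.831.
df = n − 2 = 396 − 2 = 394.
Two-sided p ≈ 0.0049, which is < 0.025, so reject H₀.
There is evidence that living area is associated with house sale price.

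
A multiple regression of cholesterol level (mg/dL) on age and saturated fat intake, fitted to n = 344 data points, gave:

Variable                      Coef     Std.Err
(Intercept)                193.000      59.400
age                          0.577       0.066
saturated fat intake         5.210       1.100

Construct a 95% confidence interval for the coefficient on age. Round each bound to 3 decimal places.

Read off: b = 0.577, SE = 0.066 for age.
df = n − k − 1 = 344 − 2 − 1 = 341.
t* = t_{0.025, 341} = 1.966945.
Margin = t* × SE = 1.966945 × 0.066 = 0.12982.
CI: 0.577 ± 0.12982 → (0.447, 0.707).

(0.447, 0.707)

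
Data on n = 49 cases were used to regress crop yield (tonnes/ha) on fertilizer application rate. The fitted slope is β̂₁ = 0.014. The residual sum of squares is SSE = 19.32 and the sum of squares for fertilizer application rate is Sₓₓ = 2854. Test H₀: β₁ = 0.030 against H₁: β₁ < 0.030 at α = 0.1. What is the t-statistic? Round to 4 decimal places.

t = -1.3332

MSE = SSE/(n − 2) = 19.32/47 = 0.411064.
SE(β̂₁) = √(MSE/Sₓₓ) = √(0.411064/2854) = 0.0120013.
t = (0.014 − 0.030) / 0.0120013 = -1.3332.
df = n − 2 = 47.
One-sided p ≈ 0.0944, which is < 0.1, so reject H₀.
There is evidence that the true slope on fertilizer application rate is below 0.030 tonnes/ha per unit.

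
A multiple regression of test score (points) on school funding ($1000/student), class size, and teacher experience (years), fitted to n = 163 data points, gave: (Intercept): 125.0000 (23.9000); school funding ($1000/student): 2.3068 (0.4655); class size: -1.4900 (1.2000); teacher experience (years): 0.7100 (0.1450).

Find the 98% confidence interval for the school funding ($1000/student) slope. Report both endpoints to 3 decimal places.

Read off: b = 2.3068, SE = 0.4655 for school funding ($1000/student).
df = n − k − 1 = 163 − 3 − 1 = 159.
t* = t_{0.01, 159} = 2.350029.
Margin = t* × SE = 2.350029 × 0.4655 = 1.09394.
CI: 2.3068 ± 1.09394 → (1.213, 3.401).

(1.213, 3.401)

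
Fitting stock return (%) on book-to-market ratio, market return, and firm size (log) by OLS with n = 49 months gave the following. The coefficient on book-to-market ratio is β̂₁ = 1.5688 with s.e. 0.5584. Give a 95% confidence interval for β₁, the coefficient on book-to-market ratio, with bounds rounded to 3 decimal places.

df = n − k − 1 = 49 − 3 − 1 = 45.
t* = t_{0.025, 45} = 2.014103.
Margin = t* × SE = 2.014103 × 0.5584 = 1.12468.
CI: 1.5688 ± 1.12468 → (0.444, 2.693).
With 95% confidence, each one-unit increase in book-to-market ratio is associated with a change of between 0.444 and 2.693 % in stock return, holding the other predictors fixed.

(0.444, 2.693)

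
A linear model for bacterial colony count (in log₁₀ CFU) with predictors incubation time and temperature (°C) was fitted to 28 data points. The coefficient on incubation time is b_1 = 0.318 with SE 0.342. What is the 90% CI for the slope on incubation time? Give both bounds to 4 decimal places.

(-0.2662, 0.9022)

df = n − k − 1 = 28 − 2 − 1 = 25.
t* = t_{0.05, 25} = 1.708141.
Margin = t* × SE = 1.708141 × 0.342 = 0.584184.
CI: 0.318 ± 0.584184 → (-0.2662, 0.9022).
With 90% confidence, each one-unit increase in incubation time is associated with a change of between -0.2662 and 0.9022 log₁₀ CFU in bacterial colony count, holding the other predictors fixed.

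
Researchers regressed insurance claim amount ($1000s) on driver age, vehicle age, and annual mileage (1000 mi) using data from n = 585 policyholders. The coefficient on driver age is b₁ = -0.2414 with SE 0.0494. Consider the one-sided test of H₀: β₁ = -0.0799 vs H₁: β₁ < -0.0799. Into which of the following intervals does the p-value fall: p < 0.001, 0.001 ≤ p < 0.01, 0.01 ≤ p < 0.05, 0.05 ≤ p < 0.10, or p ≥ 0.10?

t = (-0.2414 − (-0.0799)) / 0.0494 = -3.269.
df = n − k − 1 = 585 − 3 − 1 = 581.
One-sided p = P(T_{581} < t) ≈ 0.0006.
So p < 0.001.

p < 0.001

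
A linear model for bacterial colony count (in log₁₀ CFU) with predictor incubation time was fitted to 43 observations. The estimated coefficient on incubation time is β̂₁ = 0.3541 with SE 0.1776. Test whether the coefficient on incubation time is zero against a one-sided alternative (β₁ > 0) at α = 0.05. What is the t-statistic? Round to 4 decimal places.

H₀: β₁ = 0 vs H₁: β₁ > 0.
t = (β̂₁ − β₁⁰)/SE = 0.3541 / 0.1776 = 1.9938.
df = n − 2 = 43 − 2 = 41.
One-sided p ≈ 0.0264, which is < 0.05, so reject H₀.
There is evidence that the true slope on incubation time is positive.

t = 1.9938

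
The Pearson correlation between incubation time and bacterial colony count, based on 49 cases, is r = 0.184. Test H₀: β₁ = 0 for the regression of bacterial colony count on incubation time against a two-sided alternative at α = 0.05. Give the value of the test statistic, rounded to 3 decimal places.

t = r·√(n − 2)/√(1 − r²) = 0.184·√47/√0.966144 = 1.283.
df = n − 2 = 47.
Two-sided p ≈ 0.2057, which is ≥ 0.05, so fail to reject H₀.
The data do not give significant evidence of a linear association between incubation time and bacterial colony count.

t = 1.283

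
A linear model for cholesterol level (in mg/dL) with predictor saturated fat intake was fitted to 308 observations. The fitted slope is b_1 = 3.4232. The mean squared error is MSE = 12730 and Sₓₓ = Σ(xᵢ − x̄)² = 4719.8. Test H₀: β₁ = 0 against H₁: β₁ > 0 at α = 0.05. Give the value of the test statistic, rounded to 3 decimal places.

t = 2.084

SE(b_1) = √(MSE/Sₓₓ) = √(12730/4719.8) = 1.6423.
t = 3.4232 / 1.6423 = 2.084.
df = n − 2 = 306.
One-sided p ≈ 0.0190, which is < 0.05, so reject H₀.
There is evidence that the true slope on saturated fat intake is positive.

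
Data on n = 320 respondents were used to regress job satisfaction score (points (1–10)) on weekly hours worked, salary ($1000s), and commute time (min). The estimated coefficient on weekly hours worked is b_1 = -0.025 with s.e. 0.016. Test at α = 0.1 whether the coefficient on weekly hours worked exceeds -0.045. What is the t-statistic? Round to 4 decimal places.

t = 1.2500

H₀: β₁ = -0.045 vs H₁: β₁ > -0.045.
t = (b_1 − β₁⁰)/SE = (-0.025 − (-0.045)) / 0.016 = 1.2500.
df = n − k − 1 = 320 − 3 − 1 = 316.
One-sided p ≈ 0.1061, which is ≥ 0.1, so fail to reject H₀.
The data do not give significant evidence that the true slope on weekly hours worked exceeds -0.045 points (1–10) per unit, holding the other predictors fixed.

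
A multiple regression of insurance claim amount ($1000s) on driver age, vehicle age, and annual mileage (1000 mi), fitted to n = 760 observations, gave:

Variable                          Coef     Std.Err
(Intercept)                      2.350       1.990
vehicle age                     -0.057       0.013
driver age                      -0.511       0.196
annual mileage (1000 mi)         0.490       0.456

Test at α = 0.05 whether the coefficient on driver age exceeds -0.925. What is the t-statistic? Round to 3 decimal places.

Read off: b = -0.511, SE = 0.196 for driver age.
H₀: β₁ = -0.925 vs H₁: β₁ > -0.925.
t = (-0.511 − (-0.925)) / 0.196 = 2.112.
df = n − k − 1 = 760 − 3 − 1 = 756.
One-sided p ≈ 0.0175, which is < 0.05, so reject H₀.
There is evidence that the true slope on driver age exceeds -0.925 $1000s per unit, holding the other predictors fixed.

t = 2.112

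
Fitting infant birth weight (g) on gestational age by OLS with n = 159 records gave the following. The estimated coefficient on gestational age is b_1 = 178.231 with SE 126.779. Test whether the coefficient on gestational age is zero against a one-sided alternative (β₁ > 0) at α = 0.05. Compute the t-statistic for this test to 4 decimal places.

t = 1.4058

H₀: β₁ = 0 vs H₁: β₁ > 0.
t = (b_1 − β₁⁰)/SE = 178.231 / 126.779 = 1.4058.
df = n − 2 = 159 − 2 = 157.
One-sided p ≈ 0.0809, which is ≥ 0.05, so fail to reject H₀.
The data do not give significant evidence that the true slope on gestational age is positive.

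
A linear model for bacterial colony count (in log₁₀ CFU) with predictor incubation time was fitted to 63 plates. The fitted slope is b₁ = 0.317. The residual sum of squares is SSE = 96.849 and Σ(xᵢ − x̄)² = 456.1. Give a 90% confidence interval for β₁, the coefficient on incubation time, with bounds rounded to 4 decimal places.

MSE = SSE/(n − 2) = 96.849/61 = 1.58769.
SE(b₁) = √(MSE/Sₓₓ) = √(1.58769/456.1) = 0.0590001.
df = n − 2 = 61.
t* = t_{0.05, 61} = 1.670219.
Margin = t* × SE = 1.670219 × 0.0590001 = 0.098543.
CI: 0.317 ± 0.098543 → (0.2185, 0.4155).
With 90% confidence, each one-unit increase in incubation time is associated with a change of between 0.2185 and 0.4155 log₁₀ CFU in bacterial colony count.

(0.2185, 0.4155)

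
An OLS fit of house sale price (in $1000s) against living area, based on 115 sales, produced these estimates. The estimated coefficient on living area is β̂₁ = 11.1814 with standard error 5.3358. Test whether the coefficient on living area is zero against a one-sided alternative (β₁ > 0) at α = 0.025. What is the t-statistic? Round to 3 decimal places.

H₀: β₁ = 0 vs H₁: β₁ > 0.
t = (β̂₁ − β₁⁰)/SE = 11.1814 / 5.3358 = 2.096.
df = n − 2 = 115 − 2 = 113.
One-sided p ≈ 0.0192, which is < 0.025, so reject H₀.
There is evidence that the true slope on living area is positive.

t = 2.096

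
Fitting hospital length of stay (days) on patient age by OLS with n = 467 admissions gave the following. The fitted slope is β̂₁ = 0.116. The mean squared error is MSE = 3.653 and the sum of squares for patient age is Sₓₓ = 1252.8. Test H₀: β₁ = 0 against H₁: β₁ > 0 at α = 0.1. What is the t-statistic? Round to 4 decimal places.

SE(β̂₁) = √(MSE/Sₓₓ) = √(3.653/1252.8) = 0.0539988.
t = 0.116 / 0.0539988 = 2.1482.
df = n − 2 = 465.
One-sided p ≈ 0.0161, which is < 0.1, so reject H₀.
There is evidence that the true slope on patient age is positive.

t = 2.1482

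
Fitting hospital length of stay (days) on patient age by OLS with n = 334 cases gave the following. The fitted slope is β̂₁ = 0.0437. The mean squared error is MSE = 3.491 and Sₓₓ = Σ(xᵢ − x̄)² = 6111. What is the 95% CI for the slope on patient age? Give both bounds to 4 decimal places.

SE(β̂₁) = √(MSE/Sₓₓ) = √(3.491/6111) = 0.0239011.
df = n − 2 = 332.
t* = t_{0.025, 332} = 1.967135.
Margin = t* × SE = 1.967135 × 0.0239011 = 0.047017.
CI: 0.0437 ± 0.047017 → (-0.0033, 0.0907).
With 95% confidence, each one-unit increase in patient age is associated with a change of between -0.0033 and 0.0907 days in hospital length of stay.

(-0.0033, 0.0907)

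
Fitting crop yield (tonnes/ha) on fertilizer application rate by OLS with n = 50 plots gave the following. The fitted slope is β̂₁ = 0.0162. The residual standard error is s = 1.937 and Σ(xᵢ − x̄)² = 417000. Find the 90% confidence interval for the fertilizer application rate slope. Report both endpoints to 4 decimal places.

SE(β̂₁) = s/√Sₓₓ = 1.937/√417000 = 0.00299959.
df = n − 2 = 48.
t* = t_{0.05, 48} = 1.677224.
Margin = t* × SE = 1.677224 × 0.00299959 = 0.005031.
CI: 0.0162 ± 0.005031 → (0.0112, 0.0212).
With 90% confidence, each one-unit increase in fertilizer application rate is associated with a change of between 0.0112 and 0.0212 tonnes/ha in crop yield.

(0.0112, 0.0212)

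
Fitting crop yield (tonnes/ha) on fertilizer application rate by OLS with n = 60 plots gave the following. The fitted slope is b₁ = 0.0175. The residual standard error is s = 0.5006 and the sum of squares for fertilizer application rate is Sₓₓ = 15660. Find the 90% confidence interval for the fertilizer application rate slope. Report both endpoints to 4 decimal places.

SE(b₁) = s/√Sₓₓ = 0.5006/√15660 = 0.00400032.
df = n − 2 = 58.
t* = t_{0.05, 58} = 1.671553.
Margin = t* × SE = 1.671553 × 0.00400032 = 0.006687.
CI: 0.0175 ± 0.006687 → (0.0108, 0.0242).
With 90% confidence, each one-unit increase in fertilizer application rate is associated with a change of between 0.0108 and 0.0242 tonnes/ha in crop yield.

(0.0108, 0.0242)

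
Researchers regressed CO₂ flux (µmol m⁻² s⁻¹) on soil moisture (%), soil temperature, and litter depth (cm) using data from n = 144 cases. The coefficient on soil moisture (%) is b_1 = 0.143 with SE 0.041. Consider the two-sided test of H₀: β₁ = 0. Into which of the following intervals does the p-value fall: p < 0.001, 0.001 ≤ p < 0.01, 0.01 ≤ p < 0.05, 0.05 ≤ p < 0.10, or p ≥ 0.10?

t = 0.143 / 0.041 = 3.488.
df = n − k − 1 = 144 − 3 − 1 = 140.
Two-sided p = 2·P(T_{140} > |t|) ≈ 0.0007.
So p < 0.001.

p < 0.001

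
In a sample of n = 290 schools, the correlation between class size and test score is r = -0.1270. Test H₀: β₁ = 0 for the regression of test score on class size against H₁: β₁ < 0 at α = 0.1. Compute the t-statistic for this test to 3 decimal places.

t = r·√(n − 2)/√(1 − r²) = -0.1270·√288/√0.983871 = -2.173.
df = n − 2 = 288.
One-sided p ≈ 0.0153, which is < 0.1, so reject H₀.
There is evidence of a linear association between class size and test score.

t = -2.173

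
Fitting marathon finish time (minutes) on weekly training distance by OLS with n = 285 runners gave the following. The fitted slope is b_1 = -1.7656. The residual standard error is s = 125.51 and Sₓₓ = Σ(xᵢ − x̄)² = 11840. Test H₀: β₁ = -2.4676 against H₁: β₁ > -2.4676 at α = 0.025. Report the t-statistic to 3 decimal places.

t = 0.609

SE(b_1) = s/√Sₓₓ = 125.51/√11840 = 1.15346.
t = (-1.7656 − (-2.4676)) / 1.15346 = 0.609.
df = n − 2 = 283.
One-sided p ≈ 0.2716, which is ≥ 0.025, so fail to reject H₀.
The data do not give significant evidence that the true slope on weekly training distance exceeds -2.4676 minutes per unit.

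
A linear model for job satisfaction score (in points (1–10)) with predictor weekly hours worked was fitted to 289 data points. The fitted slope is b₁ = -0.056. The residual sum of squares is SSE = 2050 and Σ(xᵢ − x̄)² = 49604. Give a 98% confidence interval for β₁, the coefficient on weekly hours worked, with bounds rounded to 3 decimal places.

(-0.084, -0.028)

MSE = SSE/(n − 2) = 2050/287 = 7.14286.
SE(b₁) = √(MSE/Sₓₓ) = √(7.14286/49604) = 0.0119999.
df = n − 2 = 287.
t* = t_{0.01, 287} = 2.339411.
Margin = t* × SE = 2.339411 × 0.0119999 = 0.02807.
CI: -0.056 ± 0.02807 → (-0.084, -0.028).
With 98% confidence, each one-unit increase in weekly hours worked is associated with a change of between -0.084 and -0.028 points (1–10) in job satisfaction score.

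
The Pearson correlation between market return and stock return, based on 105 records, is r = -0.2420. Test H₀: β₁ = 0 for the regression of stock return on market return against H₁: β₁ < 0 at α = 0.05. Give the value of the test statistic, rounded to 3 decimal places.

t = -2.531

t = r·√(n − 2)/√(1 − r²) = -0.2420·√103/√0.941436 = -2.531.
df = n − 2 = 103.
One-sided p ≈ 0.0064, which is < 0.05, so reject H₀.
There is evidence of a linear association between market return and stock return.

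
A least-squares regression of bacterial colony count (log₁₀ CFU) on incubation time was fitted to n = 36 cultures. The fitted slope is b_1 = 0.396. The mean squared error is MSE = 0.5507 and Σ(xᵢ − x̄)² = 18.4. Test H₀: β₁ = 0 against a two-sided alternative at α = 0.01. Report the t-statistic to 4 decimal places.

SE(b_1) = √(MSE/Sₓₓ) = √(0.5507/18.4) = 0.173001.
t = 0.396 / 0.173001 = 2.2890.
df = n − 2 = 34.
Two-sided p ≈ 0.0284, which is ≥ 0.01, so fail to reject H₀.
The data do not give significant evidence of an association between incubation time and bacterial colony count.

t = 2.2890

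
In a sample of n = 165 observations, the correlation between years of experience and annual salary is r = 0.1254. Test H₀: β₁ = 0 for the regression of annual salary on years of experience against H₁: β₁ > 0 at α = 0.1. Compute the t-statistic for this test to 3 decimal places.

t = r·√(n − 2)/√(1 − r²) = 0.1254·√163/√0.984275 = 1.614.
df = n − 2 = 163.
One-sided p ≈ 0.0543, which is < 0.1, so reject H₀.
There is evidence of a linear association between years of experience and annual salary.

t = 1.614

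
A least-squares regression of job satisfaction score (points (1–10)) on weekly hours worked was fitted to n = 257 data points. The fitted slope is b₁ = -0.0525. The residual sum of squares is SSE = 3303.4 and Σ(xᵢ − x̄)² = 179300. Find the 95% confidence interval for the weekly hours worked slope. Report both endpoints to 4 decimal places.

MSE = SSE/(n − 2) = 3303.4/255 = 12.9545.
SE(b₁) = √(MSE/Sₓₓ) = √(12.9545/179300) = 0.00850003.
df = n − 2 = 255.
t* = t_{0.025, 255} = 1.969311.
Margin = t* × SE = 1.969311 × 0.00850003 = 0.016739.
CI: -0.0525 ± 0.016739 → (-0.0692, -0.0358).
With 95% confidence, each one-unit increase in weekly hours worked is associated with a change of between -0.0692 and -0.0358 points (1–10) in job satisfaction score.

(-0.0692, -0.0358)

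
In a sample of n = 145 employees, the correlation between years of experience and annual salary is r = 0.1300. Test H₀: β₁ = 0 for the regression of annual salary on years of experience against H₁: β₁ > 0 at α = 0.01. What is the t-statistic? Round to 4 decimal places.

t = r·√(n − 2)/√(1 − r²) = 0.1300·√143/√0.9831 = 1.5679.
df = n − 2 = 143.
One-sided p ≈ 0.0596, which is ≥ 0.01, so fail to reject H₀.
The data do not give significant evidence of a linear association between years of experience and annual salary.

t = 1.5679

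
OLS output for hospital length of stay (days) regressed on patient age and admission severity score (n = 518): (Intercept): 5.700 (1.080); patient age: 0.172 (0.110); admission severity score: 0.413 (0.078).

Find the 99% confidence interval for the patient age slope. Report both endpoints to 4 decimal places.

Read off: b = 0.172, SE = 0.110 for patient age.
df = n − k − 1 = 518 − 2 − 1 = 515.
t* = t_{0.005, 515} = 2.585409.
Margin = t* × SE = 2.585409 × 0.110 = 0.284395.
CI: 0.172 ± 0.284395 → (-0.1124, 0.4564).

(-0.1124, 0.4564)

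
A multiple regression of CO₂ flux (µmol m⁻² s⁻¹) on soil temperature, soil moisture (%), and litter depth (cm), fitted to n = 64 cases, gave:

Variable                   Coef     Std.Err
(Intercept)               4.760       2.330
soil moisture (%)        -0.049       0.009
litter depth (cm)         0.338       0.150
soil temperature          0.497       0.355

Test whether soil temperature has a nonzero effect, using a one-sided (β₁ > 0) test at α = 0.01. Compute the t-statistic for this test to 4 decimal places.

Read off: b = 0.497, SE = 0.355 for soil temperature.
H₀: β₁ = 0 vs H₁: β₁ > 0.
t = 0.497 / 0.355 = 1.4000.
df = n − k − 1 = 64 − 3 − 1 = 60.
One-sided p ≈ 0.0833, which is ≥ 0.01, so fail to reject H₀.
The data do not give significant evidence that the true slope on soil temperature is positive, holding the other predictors fixed.

t = 1.4000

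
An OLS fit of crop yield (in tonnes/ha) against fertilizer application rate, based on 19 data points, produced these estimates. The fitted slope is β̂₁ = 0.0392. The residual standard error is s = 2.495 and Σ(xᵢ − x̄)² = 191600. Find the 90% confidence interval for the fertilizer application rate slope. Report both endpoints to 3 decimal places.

(0.029, 0.049)

SE(β̂₁) = s/√Sₓₓ = 2.495/√191600 = 0.00569997.
df = n − 2 = 17.
t* = t_{0.05, 17} = 1.739607.
Margin = t* × SE = 1.739607 × 0.00569997 = 0.00992.
CI: 0.0392 ± 0.00992 → (0.029, 0.049).
With 90% confidence, each one-unit increase in fertilizer application rate is associated with a change of between 0.029 and 0.049 tonnes/ha in crop yield.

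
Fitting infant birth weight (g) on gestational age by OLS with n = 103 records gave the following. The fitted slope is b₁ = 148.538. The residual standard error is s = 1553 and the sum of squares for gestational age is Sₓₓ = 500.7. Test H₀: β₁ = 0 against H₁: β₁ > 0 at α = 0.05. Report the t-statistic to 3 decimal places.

t = 2.140

SE(b₁) = s/√Sₓₓ = 1553/√500.7 = 69.4037.
t = 148.538 / 69.4037 = 2.140.
df = n − 2 = 101.
One-sided p ≈ 0.0174, which is < 0.05, so reject H₀.
There is evidence that the true slope on gestational age is positive.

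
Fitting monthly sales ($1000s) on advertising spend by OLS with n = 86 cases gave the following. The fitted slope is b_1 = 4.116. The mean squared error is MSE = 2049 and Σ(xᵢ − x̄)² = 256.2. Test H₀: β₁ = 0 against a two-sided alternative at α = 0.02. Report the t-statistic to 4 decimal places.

SE(b_1) = √(MSE/Sₓₓ) = √(2049/256.2) = 2.82801.
t = 4.116 / 2.82801 = 1.4554.
df = n − 2 = 84.
Two-sided p ≈ 0.1493, which is ≥ 0.02, so fail to reject H₀.
The data do not give significant evidence of an association between advertising spend and monthly sales.

t = 1.4554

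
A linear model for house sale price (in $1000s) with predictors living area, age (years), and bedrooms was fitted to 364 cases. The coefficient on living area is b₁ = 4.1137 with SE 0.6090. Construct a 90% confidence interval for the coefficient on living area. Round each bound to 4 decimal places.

(3.1094, 5.1180)

df = n − k − 1 = 364 − 3 − 1 = 360.
t* = t_{0.05, 360} = 1.649097.
Margin = t* × SE = 1.649097 × 0.6090 = 1.004300.
CI: 4.1137 ± 1.004300 → (3.1094, 5.1180).
With 90% confidence, each one-unit increase in living area is associated with a change of between 3.1094 and 5.1180 $1000s in house sale price, holding the other predictors fixed.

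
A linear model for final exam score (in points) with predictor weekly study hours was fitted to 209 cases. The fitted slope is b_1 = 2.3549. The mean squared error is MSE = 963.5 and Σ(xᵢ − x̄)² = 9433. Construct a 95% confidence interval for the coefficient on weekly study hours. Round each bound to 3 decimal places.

SE(b_1) = √(MSE/Sₓₓ) = √(963.5/9433) = 0.319596.
df = n − 2 = 207.
t* = t_{0.025, 207} = 1.97149.
Margin = t* × SE = 1.97149 × 0.319596 = 0.63008.
CI: 2.3549 ± 0.63008 → (1.725, 2.985).
With 95% confidence, each one-unit increase in weekly study hours is associated with a change of between 1.725 and 2.985 points in final exam score.

(1.725, 2.985)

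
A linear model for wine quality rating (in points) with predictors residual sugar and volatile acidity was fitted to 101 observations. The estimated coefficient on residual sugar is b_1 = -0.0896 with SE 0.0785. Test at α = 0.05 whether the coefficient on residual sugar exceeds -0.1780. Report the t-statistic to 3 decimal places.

t = 1.126

H₀: β₁ = -0.1780 vs H₁: β₁ > -0.1780.
t = (b_1 − β₁⁰)/SE = (-0.0896 − (-0.1780)) / 0.0785 = 1.126.
df = n − k − 1 = 101 − 2 − 1 = 98.
One-sided p ≈ 0.1314, which is ≥ 0.05, so fail to reject H₀.
The data do not give significant evidence that the true slope on residual sugar exceeds -0.1780 points per unit, holding the other predictors fixed.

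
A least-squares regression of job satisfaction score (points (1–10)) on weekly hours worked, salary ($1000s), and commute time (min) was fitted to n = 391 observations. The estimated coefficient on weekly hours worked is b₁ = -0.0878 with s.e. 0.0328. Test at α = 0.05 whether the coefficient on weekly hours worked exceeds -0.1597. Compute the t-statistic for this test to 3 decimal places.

t = 2.192

H₀: β₁ = -0.1597 vs H₁: β₁ > -0.1597.
t = (b₁ − β₁⁰)/SE = (-0.0878 − (-0.1597)) / 0.0328 = 2.192.
df = n − k − 1 = 391 − 3 − 1 = 387.
One-sided p ≈ 0.0145, which is < 0.05, so reject H₀.
There is evidence that the true slope on weekly hours worked exceeds -0.1597 points (1–10) per unit, holding the other predictors fixed.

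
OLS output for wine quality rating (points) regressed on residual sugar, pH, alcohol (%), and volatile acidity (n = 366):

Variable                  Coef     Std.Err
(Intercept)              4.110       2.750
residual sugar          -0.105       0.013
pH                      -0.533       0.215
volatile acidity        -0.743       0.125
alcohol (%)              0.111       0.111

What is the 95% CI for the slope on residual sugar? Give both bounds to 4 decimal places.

(-0.1306, -0.0794)

Read off: b = -0.105, SE = 0.013 for residual sugar.
df = n − k − 1 = 366 − 4 − 1 = 361.
t* = t_{0.025, 361} = 1.966557.
Margin = t* × SE = 1.966557 × 0.013 = 0.025565.
CI: -0.105 ± 0.025565 → (-0.1306, -0.0794).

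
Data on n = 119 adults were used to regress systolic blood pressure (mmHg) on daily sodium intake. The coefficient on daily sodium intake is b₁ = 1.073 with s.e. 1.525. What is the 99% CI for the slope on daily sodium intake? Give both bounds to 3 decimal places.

df = n − 2 = 119 − 2 = 117.
t* = t_{0.005, 117} = 2.618504.
Margin = t* × SE = 2.618504 × 1.525 = 3.99322.
CI: 1.073 ± 3.99322 → (-2.920, 5.066).
With 99% confidence, each one-unit increase in daily sodium intake is associated with a change of between -2.920 and 5.066 mmHg in systolic blood pressure.

(-2.920, 5.066)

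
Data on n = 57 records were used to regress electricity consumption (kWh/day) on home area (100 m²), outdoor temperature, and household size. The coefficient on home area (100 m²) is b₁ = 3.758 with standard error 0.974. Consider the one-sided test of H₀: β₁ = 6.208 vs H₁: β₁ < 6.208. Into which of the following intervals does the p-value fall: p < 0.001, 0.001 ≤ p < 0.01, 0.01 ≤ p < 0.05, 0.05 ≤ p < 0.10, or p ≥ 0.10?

t = (3.758 − 6.208) / 0.974 = -2.515.
df = n − k − 1 = 57 − 3 − 1 = 53.
One-sided p = P(T_{53} < t) ≈ 0.0075.
So 0.001 ≤ p < 0.01.

0.001 ≤ p < 0.01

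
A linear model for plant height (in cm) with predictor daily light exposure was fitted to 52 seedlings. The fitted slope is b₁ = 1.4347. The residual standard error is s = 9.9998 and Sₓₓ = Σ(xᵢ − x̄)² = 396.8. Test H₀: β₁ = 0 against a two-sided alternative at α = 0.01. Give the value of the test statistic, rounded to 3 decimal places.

t = 2.858

SE(b₁) = s/√Sₓₓ = 9.9998/√396.8 = 0.502002.
t = 1.4347 / 0.502002 = 2.858.
df = n − 2 = 50.
Two-sided p ≈ 0.0062, which is < 0.01, so reject H₀.
There is evidence that daily light exposure is associated with plant height.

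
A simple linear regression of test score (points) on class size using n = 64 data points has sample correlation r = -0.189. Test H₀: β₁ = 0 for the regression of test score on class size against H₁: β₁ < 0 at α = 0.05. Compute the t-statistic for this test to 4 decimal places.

t = r·√(n − 2)/√(1 − r²) = -0.189·√62/√0.964279 = -1.5155.
df = n − 2 = 62.
One-sided p ≈ 0.0674, which is ≥ 0.05, so fail to reject H₀.
The data do not give significant evidence of a linear association between class size and test score.

t = -1.5155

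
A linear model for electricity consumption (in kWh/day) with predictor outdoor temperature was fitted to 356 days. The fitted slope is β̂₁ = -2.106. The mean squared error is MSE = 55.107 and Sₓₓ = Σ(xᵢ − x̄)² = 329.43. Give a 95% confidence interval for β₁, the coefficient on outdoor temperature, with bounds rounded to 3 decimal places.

(-2.910, -1.302)

SE(β̂₁) = √(MSE/Sₓₓ) = √(55.107/329.43) = 0.408999.
df = n − 2 = 354.
t* = t_{0.025, 354} = 1.966688.
Margin = t* × SE = 1.966688 × 0.408999 = 0.80437.
CI: -2.106 ± 0.80437 → (-2.910, -1.302).
With 95% confidence, each one-unit increase in outdoor temperature is associated with a change of between -2.910 and -1.302 kWh/day in electricity consumption.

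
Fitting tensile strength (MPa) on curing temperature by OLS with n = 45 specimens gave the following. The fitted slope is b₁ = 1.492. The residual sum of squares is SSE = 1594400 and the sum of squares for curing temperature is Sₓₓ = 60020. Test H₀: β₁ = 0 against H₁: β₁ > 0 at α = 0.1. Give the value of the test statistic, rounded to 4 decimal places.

t = 1.8982

MSE = SSE/(n − 2) = 1594400/43 = 37079.1.
SE(b₁) = √(MSE/Sₓₓ) = √(37079.1/60020) = 0.785989.
t = 1.492 / 0.785989 = 1.8982.
df = n − 2 = 43.
One-sided p ≈ 0.0322, which is < 0.1, so reject H₀.
There is evidence that the true slope on curing temperature is positive.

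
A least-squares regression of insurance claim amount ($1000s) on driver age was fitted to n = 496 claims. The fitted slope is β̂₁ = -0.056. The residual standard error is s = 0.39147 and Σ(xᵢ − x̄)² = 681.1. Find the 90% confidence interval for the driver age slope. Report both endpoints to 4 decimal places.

SE(β̂₁) = s/√Sₓₓ = 0.39147/√681.1 = 0.0150001.
df = n − 2 = 494.
t* = t_{0.05, 494} = 1.647944.
Margin = t* × SE = 1.647944 × 0.0150001 = 0.024719.
CI: -0.056 ± 0.024719 → (-0.0807, -0.0313).
With 90% confidence, each one-unit increase in driver age is associated with a change of between -0.0807 and -0.0313 $1000s in insurance claim amount.

(-0.0807, -0.0313)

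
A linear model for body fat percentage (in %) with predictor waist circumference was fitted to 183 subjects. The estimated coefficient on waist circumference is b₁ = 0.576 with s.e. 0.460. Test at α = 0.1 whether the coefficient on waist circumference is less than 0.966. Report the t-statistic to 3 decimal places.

H₀: β₁ = 0.966 vs H₁: β₁ < 0.966.
t = (b₁ − β₁⁰)/SE = (0.576 − 0.966) / 0.460 = -0.848.
df = n − 2 = 183 − 2 = 181.
One-sided p ≈ 0.1988, which is ≥ 0.1, so fail to reject H₀.
The data do not give significant evidence that the true slope on waist circumference is below 0.966 % per unit.

t = -0.848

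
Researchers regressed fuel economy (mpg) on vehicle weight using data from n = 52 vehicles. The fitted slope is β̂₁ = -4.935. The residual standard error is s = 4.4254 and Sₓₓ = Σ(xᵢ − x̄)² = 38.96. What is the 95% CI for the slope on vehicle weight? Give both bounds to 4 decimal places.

(-6.3591, -3.5109)

SE(β̂₁) = s/√Sₓₓ = 4.4254/√38.96 = 0.708995.
df = n − 2 = 50.
t* = t_{0.025, 50} = 2.008559.
Margin = t* × SE = 2.008559 × 0.708995 = 1.424058.
CI: -4.935 ± 1.424058 → (-6.3591, -3.5109).
With 95% confidence, each one-unit increase in vehicle weight is associated with a change of between -6.3591 and -3.5109 mpg in fuel economy.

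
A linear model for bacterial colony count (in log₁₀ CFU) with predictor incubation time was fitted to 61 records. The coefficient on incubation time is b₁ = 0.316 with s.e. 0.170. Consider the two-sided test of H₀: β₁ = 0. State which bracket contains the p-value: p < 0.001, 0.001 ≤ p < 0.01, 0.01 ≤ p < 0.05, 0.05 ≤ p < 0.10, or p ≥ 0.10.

t = 0.316 / 0.170 = 1.859.
df = n − 2 = 61 − 2 = 59.
Two-sided p = 2·P(T_{59} > |t|) ≈ 0.0680.
So 0.05 ≤ p < 0.10.

0.05 ≤ p < 0.10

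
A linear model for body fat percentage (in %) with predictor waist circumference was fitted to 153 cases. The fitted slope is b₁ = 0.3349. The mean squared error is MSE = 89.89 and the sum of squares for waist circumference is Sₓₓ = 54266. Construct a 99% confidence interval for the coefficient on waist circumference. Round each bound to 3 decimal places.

(0.229, 0.441)

SE(b₁) = √(MSE/Sₓₓ) = √(89.89/54266) = 0.0406998.
df = n − 2 = 151.
t* = t_{0.005, 151} = 2.60878.
Margin = t* × SE = 2.60878 × 0.0406998 = 0.10618.
CI: 0.3349 ± 0.10618 → (0.229, 0.441).
With 99% confidence, each one-unit increase in waist circumference is associated with a change of between 0.229 and 0.441 % in body fat percentage.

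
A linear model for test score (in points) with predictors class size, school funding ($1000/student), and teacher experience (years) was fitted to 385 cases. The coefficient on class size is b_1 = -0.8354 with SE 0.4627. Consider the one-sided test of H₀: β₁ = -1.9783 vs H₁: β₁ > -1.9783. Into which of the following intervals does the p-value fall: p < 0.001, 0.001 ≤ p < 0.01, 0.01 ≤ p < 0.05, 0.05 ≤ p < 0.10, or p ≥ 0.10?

0.001 ≤ p < 0.01

t = (-0.8354 − (-1.9783)) / 0.4627 = 2.470.
df = n − k − 1 = 385 − 3 − 1 = 381.
One-sided p = P(T_{381} > t) ≈ 0.0070.
So 0.001 ≤ p < 0.01.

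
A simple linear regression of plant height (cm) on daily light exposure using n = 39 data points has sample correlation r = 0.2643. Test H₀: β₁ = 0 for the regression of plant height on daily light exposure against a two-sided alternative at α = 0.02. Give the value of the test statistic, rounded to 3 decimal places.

t = r·√(n − 2)/√(1 − r²) = 0.2643·√37/√0.930146 = 1.667.
df = n − 2 = 37.
Two-sided p ≈ 0.1040, which is ≥ 0.02, so fail to reject H₀.
The data do not give significant evidence of a linear association between daily light exposure and plant height.

t = 1.667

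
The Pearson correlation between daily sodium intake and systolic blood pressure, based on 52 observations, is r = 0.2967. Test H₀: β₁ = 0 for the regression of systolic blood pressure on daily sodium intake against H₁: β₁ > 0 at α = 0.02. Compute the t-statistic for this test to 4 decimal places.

t = r·√(n − 2)/√(1 − r²) = 0.2967·√50/√0.911969 = 2.1969.
df = n − 2 = 50.
One-sided p ≈ 0.0163, which is < 0.02, so reject H₀.
There is evidence of a linear association between daily sodium intake and systolic blood pressure.

t = 2.1969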